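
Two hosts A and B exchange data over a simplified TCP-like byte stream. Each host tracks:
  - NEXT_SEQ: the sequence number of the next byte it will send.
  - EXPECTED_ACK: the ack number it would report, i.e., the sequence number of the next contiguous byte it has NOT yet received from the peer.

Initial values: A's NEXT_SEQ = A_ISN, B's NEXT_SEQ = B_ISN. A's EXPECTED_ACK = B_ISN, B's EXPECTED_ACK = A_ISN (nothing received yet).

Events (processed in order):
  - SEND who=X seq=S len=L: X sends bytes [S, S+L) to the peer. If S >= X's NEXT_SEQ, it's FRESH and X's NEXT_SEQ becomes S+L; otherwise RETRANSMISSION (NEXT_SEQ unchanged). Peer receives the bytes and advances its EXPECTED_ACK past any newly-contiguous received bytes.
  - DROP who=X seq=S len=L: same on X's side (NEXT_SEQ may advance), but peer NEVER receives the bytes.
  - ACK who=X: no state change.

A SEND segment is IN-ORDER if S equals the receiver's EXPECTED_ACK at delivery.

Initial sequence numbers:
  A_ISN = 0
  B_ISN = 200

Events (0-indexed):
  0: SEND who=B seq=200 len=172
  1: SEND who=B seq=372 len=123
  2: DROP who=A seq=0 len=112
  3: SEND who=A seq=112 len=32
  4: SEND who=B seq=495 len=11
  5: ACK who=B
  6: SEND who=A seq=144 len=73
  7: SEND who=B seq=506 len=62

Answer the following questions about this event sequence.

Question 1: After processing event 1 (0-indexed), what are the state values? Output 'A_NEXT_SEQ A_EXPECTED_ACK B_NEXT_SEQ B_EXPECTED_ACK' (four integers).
After event 0: A_seq=0 A_ack=372 B_seq=372 B_ack=0
After event 1: A_seq=0 A_ack=495 B_seq=495 B_ack=0

0 495 495 0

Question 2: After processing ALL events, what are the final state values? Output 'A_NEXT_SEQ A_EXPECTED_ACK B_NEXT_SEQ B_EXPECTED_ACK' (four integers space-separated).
After event 0: A_seq=0 A_ack=372 B_seq=372 B_ack=0
After event 1: A_seq=0 A_ack=495 B_seq=495 B_ack=0
After event 2: A_seq=112 A_ack=495 B_seq=495 B_ack=0
After event 3: A_seq=144 A_ack=495 B_seq=495 B_ack=0
After event 4: A_seq=144 A_ack=506 B_seq=506 B_ack=0
After event 5: A_seq=144 A_ack=506 B_seq=506 B_ack=0
After event 6: A_seq=217 A_ack=506 B_seq=506 B_ack=0
After event 7: A_seq=217 A_ack=568 B_seq=568 B_ack=0

Answer: 217 568 568 0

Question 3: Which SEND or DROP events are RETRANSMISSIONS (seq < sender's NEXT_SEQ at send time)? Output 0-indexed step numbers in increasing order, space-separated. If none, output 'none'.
Answer: none

Derivation:
Step 0: SEND seq=200 -> fresh
Step 1: SEND seq=372 -> fresh
Step 2: DROP seq=0 -> fresh
Step 3: SEND seq=112 -> fresh
Step 4: SEND seq=495 -> fresh
Step 6: SEND seq=144 -> fresh
Step 7: SEND seq=506 -> fresh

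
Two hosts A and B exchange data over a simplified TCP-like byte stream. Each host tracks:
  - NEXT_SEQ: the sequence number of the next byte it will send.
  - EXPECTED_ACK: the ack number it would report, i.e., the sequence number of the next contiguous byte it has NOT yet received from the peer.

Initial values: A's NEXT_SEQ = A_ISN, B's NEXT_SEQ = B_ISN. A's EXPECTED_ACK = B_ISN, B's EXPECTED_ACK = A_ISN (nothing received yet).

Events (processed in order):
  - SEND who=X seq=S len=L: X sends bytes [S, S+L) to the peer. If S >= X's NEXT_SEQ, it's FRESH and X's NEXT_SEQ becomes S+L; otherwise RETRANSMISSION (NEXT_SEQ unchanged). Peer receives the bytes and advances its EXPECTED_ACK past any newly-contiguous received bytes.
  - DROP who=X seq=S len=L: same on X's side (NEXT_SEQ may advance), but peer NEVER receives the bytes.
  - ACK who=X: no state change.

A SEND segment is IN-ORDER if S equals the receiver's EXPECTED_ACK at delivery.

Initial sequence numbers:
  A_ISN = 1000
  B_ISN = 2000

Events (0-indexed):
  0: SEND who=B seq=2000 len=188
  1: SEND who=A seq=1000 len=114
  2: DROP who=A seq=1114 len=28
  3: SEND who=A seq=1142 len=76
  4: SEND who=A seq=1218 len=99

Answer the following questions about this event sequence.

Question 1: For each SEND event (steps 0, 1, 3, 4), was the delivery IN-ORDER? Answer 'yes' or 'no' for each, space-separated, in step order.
Answer: yes yes no no

Derivation:
Step 0: SEND seq=2000 -> in-order
Step 1: SEND seq=1000 -> in-order
Step 3: SEND seq=1142 -> out-of-order
Step 4: SEND seq=1218 -> out-of-order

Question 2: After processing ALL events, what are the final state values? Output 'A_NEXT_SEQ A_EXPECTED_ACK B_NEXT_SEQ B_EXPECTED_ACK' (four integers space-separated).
Answer: 1317 2188 2188 1114

Derivation:
After event 0: A_seq=1000 A_ack=2188 B_seq=2188 B_ack=1000
After event 1: A_seq=1114 A_ack=2188 B_seq=2188 B_ack=1114
After event 2: A_seq=1142 A_ack=2188 B_seq=2188 B_ack=1114
After event 3: A_seq=1218 A_ack=2188 B_seq=2188 B_ack=1114
After event 4: A_seq=1317 A_ack=2188 B_seq=2188 B_ack=1114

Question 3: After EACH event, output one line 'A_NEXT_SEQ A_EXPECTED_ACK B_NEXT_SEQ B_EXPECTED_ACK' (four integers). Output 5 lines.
1000 2188 2188 1000
1114 2188 2188 1114
1142 2188 2188 1114
1218 2188 2188 1114
1317 2188 2188 1114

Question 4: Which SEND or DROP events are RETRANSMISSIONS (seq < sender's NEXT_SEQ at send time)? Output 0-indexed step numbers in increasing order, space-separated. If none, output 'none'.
Step 0: SEND seq=2000 -> fresh
Step 1: SEND seq=1000 -> fresh
Step 2: DROP seq=1114 -> fresh
Step 3: SEND seq=1142 -> fresh
Step 4: SEND seq=1218 -> fresh

Answer: none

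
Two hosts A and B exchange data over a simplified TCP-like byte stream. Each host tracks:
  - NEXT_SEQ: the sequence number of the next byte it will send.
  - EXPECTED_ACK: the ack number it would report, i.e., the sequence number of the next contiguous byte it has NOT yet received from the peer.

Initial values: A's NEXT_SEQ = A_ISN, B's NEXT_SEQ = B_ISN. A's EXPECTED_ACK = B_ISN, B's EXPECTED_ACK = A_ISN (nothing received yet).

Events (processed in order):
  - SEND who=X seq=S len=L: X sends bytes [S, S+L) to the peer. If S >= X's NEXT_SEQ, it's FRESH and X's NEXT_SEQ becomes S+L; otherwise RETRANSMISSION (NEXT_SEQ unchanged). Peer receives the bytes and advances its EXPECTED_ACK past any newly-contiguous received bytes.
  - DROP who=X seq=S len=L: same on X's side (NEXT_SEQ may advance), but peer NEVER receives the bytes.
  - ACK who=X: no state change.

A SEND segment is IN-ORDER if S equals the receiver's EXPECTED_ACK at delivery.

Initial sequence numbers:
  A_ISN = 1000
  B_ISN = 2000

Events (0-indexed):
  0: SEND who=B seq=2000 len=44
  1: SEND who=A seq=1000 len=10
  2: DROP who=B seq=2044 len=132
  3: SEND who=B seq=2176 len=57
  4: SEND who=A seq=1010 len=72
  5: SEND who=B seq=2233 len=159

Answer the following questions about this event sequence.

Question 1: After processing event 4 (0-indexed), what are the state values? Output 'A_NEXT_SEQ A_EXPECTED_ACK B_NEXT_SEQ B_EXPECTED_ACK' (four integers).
After event 0: A_seq=1000 A_ack=2044 B_seq=2044 B_ack=1000
After event 1: A_seq=1010 A_ack=2044 B_seq=2044 B_ack=1010
After event 2: A_seq=1010 A_ack=2044 B_seq=2176 B_ack=1010
After event 3: A_seq=1010 A_ack=2044 B_seq=2233 B_ack=1010
After event 4: A_seq=1082 A_ack=2044 B_seq=2233 B_ack=1082

1082 2044 2233 1082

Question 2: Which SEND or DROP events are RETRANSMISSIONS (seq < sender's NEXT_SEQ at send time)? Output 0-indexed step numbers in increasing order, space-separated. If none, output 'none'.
Step 0: SEND seq=2000 -> fresh
Step 1: SEND seq=1000 -> fresh
Step 2: DROP seq=2044 -> fresh
Step 3: SEND seq=2176 -> fresh
Step 4: SEND seq=1010 -> fresh
Step 5: SEND seq=2233 -> fresh

Answer: none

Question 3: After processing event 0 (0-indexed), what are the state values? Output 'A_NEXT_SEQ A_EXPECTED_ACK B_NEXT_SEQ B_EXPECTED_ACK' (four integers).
After event 0: A_seq=1000 A_ack=2044 B_seq=2044 B_ack=1000

1000 2044 2044 1000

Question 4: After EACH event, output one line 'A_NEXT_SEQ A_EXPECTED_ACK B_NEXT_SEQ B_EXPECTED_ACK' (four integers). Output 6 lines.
1000 2044 2044 1000
1010 2044 2044 1010
1010 2044 2176 1010
1010 2044 2233 1010
1082 2044 2233 1082
1082 2044 2392 1082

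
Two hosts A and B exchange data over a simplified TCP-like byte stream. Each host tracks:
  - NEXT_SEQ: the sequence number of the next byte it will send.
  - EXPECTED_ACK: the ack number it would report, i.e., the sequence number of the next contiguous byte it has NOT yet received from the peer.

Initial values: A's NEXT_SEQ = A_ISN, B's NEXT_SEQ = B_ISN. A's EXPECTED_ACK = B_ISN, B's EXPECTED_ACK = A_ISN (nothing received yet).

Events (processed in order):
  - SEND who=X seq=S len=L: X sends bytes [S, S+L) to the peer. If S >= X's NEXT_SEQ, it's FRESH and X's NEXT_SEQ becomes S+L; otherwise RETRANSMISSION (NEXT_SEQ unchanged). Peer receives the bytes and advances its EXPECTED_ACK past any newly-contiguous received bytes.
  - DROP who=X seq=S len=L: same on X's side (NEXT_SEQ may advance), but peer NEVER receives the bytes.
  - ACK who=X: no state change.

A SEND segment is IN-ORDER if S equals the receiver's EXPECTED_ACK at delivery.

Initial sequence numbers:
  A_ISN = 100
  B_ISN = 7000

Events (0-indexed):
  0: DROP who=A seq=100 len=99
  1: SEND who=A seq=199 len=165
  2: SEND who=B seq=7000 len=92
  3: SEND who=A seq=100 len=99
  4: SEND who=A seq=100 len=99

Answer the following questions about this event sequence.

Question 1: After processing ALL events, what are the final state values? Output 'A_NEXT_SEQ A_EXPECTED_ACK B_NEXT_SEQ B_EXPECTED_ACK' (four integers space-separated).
After event 0: A_seq=199 A_ack=7000 B_seq=7000 B_ack=100
After event 1: A_seq=364 A_ack=7000 B_seq=7000 B_ack=100
After event 2: A_seq=364 A_ack=7092 B_seq=7092 B_ack=100
After event 3: A_seq=364 A_ack=7092 B_seq=7092 B_ack=364
After event 4: A_seq=364 A_ack=7092 B_seq=7092 B_ack=364

Answer: 364 7092 7092 364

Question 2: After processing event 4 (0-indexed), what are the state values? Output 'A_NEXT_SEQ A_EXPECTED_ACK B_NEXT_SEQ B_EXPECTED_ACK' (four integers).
After event 0: A_seq=199 A_ack=7000 B_seq=7000 B_ack=100
After event 1: A_seq=364 A_ack=7000 B_seq=7000 B_ack=100
After event 2: A_seq=364 A_ack=7092 B_seq=7092 B_ack=100
After event 3: A_seq=364 A_ack=7092 B_seq=7092 B_ack=364
After event 4: A_seq=364 A_ack=7092 B_seq=7092 B_ack=364

364 7092 7092 364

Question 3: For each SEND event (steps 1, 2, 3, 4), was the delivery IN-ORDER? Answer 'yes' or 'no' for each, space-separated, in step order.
Step 1: SEND seq=199 -> out-of-order
Step 2: SEND seq=7000 -> in-order
Step 3: SEND seq=100 -> in-order
Step 4: SEND seq=100 -> out-of-order

Answer: no yes yes no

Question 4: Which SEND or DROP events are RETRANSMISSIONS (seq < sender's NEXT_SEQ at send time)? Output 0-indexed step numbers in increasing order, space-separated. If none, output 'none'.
Step 0: DROP seq=100 -> fresh
Step 1: SEND seq=199 -> fresh
Step 2: SEND seq=7000 -> fresh
Step 3: SEND seq=100 -> retransmit
Step 4: SEND seq=100 -> retransmit

Answer: 3 4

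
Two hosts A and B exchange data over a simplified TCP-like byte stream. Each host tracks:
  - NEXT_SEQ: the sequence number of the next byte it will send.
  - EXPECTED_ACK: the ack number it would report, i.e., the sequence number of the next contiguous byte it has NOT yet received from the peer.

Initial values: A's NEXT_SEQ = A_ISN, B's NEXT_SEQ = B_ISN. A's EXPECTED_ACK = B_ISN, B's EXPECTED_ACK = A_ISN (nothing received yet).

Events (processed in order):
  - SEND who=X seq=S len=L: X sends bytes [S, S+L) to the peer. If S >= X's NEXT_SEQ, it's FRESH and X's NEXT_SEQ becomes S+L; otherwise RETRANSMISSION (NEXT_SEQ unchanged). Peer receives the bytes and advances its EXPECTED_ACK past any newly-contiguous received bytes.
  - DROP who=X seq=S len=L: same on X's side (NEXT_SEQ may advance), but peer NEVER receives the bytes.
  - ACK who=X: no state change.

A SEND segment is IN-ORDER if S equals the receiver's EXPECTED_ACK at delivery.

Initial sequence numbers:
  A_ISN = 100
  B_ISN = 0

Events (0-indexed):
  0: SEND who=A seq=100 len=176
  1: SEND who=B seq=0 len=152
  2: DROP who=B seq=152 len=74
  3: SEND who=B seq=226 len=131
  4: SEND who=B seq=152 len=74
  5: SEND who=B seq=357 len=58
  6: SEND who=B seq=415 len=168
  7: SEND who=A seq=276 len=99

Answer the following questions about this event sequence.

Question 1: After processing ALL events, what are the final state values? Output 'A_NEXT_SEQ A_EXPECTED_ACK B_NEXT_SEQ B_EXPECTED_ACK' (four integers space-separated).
Answer: 375 583 583 375

Derivation:
After event 0: A_seq=276 A_ack=0 B_seq=0 B_ack=276
After event 1: A_seq=276 A_ack=152 B_seq=152 B_ack=276
After event 2: A_seq=276 A_ack=152 B_seq=226 B_ack=276
After event 3: A_seq=276 A_ack=152 B_seq=357 B_ack=276
After event 4: A_seq=276 A_ack=357 B_seq=357 B_ack=276
After event 5: A_seq=276 A_ack=415 B_seq=415 B_ack=276
After event 6: A_seq=276 A_ack=583 B_seq=583 B_ack=276
After event 7: A_seq=375 A_ack=583 B_seq=583 B_ack=375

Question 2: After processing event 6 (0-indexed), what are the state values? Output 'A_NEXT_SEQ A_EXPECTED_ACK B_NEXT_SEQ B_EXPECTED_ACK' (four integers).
After event 0: A_seq=276 A_ack=0 B_seq=0 B_ack=276
After event 1: A_seq=276 A_ack=152 B_seq=152 B_ack=276
After event 2: A_seq=276 A_ack=152 B_seq=226 B_ack=276
After event 3: A_seq=276 A_ack=152 B_seq=357 B_ack=276
After event 4: A_seq=276 A_ack=357 B_seq=357 B_ack=276
After event 5: A_seq=276 A_ack=415 B_seq=415 B_ack=276
After event 6: A_seq=276 A_ack=583 B_seq=583 B_ack=276

276 583 583 276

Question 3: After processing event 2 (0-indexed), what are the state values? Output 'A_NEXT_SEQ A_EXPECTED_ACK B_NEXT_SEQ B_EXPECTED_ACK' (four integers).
After event 0: A_seq=276 A_ack=0 B_seq=0 B_ack=276
After event 1: A_seq=276 A_ack=152 B_seq=152 B_ack=276
After event 2: A_seq=276 A_ack=152 B_seq=226 B_ack=276

276 152 226 276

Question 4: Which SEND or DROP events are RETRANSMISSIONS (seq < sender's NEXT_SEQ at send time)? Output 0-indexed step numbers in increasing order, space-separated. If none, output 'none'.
Answer: 4

Derivation:
Step 0: SEND seq=100 -> fresh
Step 1: SEND seq=0 -> fresh
Step 2: DROP seq=152 -> fresh
Step 3: SEND seq=226 -> fresh
Step 4: SEND seq=152 -> retransmit
Step 5: SEND seq=357 -> fresh
Step 6: SEND seq=415 -> fresh
Step 7: SEND seq=276 -> fresh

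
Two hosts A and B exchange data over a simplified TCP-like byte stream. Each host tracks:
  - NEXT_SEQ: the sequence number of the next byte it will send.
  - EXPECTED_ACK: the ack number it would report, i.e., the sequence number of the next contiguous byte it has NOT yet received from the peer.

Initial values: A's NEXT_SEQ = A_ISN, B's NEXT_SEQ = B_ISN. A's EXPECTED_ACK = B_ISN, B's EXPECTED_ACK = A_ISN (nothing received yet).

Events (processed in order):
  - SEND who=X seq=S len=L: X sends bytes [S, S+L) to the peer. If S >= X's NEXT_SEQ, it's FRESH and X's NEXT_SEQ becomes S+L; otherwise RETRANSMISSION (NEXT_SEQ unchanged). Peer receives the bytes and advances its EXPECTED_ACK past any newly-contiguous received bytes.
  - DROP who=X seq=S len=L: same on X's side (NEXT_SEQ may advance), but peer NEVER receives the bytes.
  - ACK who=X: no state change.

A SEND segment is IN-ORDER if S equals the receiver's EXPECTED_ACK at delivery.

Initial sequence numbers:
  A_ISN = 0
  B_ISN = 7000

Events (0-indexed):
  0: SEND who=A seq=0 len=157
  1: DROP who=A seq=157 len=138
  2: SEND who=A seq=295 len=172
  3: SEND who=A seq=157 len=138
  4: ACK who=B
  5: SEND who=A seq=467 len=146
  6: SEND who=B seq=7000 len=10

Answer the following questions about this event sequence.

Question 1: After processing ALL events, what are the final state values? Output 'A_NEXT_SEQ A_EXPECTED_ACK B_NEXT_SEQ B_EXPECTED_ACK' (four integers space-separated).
After event 0: A_seq=157 A_ack=7000 B_seq=7000 B_ack=157
After event 1: A_seq=295 A_ack=7000 B_seq=7000 B_ack=157
After event 2: A_seq=467 A_ack=7000 B_seq=7000 B_ack=157
After event 3: A_seq=467 A_ack=7000 B_seq=7000 B_ack=467
After event 4: A_seq=467 A_ack=7000 B_seq=7000 B_ack=467
After event 5: A_seq=613 A_ack=7000 B_seq=7000 B_ack=613
After event 6: A_seq=613 A_ack=7010 B_seq=7010 B_ack=613

Answer: 613 7010 7010 613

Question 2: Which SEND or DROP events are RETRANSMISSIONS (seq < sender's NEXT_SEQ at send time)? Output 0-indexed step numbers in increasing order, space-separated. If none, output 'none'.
Answer: 3

Derivation:
Step 0: SEND seq=0 -> fresh
Step 1: DROP seq=157 -> fresh
Step 2: SEND seq=295 -> fresh
Step 3: SEND seq=157 -> retransmit
Step 5: SEND seq=467 -> fresh
Step 6: SEND seq=7000 -> fresh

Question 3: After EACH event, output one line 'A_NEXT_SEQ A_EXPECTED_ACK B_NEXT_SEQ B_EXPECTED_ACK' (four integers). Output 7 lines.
157 7000 7000 157
295 7000 7000 157
467 7000 7000 157
467 7000 7000 467
467 7000 7000 467
613 7000 7000 613
613 7010 7010 613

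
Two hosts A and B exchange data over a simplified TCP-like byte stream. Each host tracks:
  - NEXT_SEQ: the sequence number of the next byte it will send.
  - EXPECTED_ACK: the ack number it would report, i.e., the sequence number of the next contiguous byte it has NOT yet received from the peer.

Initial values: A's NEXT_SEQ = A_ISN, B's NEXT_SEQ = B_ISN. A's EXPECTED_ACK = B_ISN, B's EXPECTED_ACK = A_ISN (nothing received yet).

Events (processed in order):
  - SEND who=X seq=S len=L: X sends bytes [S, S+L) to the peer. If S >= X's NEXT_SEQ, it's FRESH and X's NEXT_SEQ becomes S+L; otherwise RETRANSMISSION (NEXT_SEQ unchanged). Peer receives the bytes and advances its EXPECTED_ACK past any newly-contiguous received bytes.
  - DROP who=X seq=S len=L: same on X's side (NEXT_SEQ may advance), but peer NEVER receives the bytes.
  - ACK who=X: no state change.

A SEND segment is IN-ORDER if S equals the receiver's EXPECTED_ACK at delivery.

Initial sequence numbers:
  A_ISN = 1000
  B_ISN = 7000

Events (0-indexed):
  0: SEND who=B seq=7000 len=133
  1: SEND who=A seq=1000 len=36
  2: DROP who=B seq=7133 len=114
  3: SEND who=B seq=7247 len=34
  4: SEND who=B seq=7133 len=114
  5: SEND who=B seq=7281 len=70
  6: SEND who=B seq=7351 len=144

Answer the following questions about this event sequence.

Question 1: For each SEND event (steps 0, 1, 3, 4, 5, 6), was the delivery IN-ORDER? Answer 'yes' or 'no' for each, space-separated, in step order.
Step 0: SEND seq=7000 -> in-order
Step 1: SEND seq=1000 -> in-order
Step 3: SEND seq=7247 -> out-of-order
Step 4: SEND seq=7133 -> in-order
Step 5: SEND seq=7281 -> in-order
Step 6: SEND seq=7351 -> in-order

Answer: yes yes no yes yes yes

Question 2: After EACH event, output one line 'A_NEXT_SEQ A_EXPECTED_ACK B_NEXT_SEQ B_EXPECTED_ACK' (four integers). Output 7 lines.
1000 7133 7133 1000
1036 7133 7133 1036
1036 7133 7247 1036
1036 7133 7281 1036
1036 7281 7281 1036
1036 7351 7351 1036
1036 7495 7495 1036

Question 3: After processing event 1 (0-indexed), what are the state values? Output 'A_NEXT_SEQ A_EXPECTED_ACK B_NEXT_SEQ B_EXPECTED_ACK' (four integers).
After event 0: A_seq=1000 A_ack=7133 B_seq=7133 B_ack=1000
After event 1: A_seq=1036 A_ack=7133 B_seq=7133 B_ack=1036

1036 7133 7133 1036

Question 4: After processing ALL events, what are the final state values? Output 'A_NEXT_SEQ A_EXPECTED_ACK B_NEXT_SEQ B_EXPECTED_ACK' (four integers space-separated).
Answer: 1036 7495 7495 1036

Derivation:
After event 0: A_seq=1000 A_ack=7133 B_seq=7133 B_ack=1000
After event 1: A_seq=1036 A_ack=7133 B_seq=7133 B_ack=1036
After event 2: A_seq=1036 A_ack=7133 B_seq=7247 B_ack=1036
After event 3: A_seq=1036 A_ack=7133 B_seq=7281 B_ack=1036
After event 4: A_seq=1036 A_ack=7281 B_seq=7281 B_ack=1036
After event 5: A_seq=1036 A_ack=7351 B_seq=7351 B_ack=1036
After event 6: A_seq=1036 A_ack=7495 B_seq=7495 B_ack=1036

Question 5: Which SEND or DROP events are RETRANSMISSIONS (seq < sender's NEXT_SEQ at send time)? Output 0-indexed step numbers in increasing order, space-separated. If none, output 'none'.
Answer: 4

Derivation:
Step 0: SEND seq=7000 -> fresh
Step 1: SEND seq=1000 -> fresh
Step 2: DROP seq=7133 -> fresh
Step 3: SEND seq=7247 -> fresh
Step 4: SEND seq=7133 -> retransmit
Step 5: SEND seq=7281 -> fresh
Step 6: SEND seq=7351 -> fresh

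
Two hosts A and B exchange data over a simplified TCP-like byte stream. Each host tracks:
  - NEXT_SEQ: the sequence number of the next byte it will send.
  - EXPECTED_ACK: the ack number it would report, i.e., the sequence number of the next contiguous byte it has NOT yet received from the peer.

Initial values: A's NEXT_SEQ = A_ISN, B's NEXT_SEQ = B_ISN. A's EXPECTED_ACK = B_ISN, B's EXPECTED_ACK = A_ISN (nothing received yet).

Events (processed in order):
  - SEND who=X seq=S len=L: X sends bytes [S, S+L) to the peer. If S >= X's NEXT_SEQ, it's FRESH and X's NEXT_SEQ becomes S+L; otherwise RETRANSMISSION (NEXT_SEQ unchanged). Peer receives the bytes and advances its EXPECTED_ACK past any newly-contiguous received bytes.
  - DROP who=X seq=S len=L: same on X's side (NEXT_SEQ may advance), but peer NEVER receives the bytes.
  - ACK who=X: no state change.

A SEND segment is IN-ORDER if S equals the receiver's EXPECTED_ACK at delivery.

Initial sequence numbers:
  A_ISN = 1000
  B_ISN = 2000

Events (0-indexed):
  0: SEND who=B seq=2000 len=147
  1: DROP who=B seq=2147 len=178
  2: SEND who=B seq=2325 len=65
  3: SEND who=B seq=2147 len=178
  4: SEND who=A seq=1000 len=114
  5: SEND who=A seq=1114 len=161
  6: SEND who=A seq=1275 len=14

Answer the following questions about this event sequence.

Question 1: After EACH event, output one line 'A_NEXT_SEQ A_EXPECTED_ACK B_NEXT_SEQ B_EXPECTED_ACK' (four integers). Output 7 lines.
1000 2147 2147 1000
1000 2147 2325 1000
1000 2147 2390 1000
1000 2390 2390 1000
1114 2390 2390 1114
1275 2390 2390 1275
1289 2390 2390 1289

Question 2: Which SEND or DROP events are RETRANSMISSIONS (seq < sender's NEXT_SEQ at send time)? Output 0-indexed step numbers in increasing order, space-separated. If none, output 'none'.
Step 0: SEND seq=2000 -> fresh
Step 1: DROP seq=2147 -> fresh
Step 2: SEND seq=2325 -> fresh
Step 3: SEND seq=2147 -> retransmit
Step 4: SEND seq=1000 -> fresh
Step 5: SEND seq=1114 -> fresh
Step 6: SEND seq=1275 -> fresh

Answer: 3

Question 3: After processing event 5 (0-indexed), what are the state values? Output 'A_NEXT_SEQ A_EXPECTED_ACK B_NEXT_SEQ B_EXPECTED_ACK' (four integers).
After event 0: A_seq=1000 A_ack=2147 B_seq=2147 B_ack=1000
After event 1: A_seq=1000 A_ack=2147 B_seq=2325 B_ack=1000
After event 2: A_seq=1000 A_ack=2147 B_seq=2390 B_ack=1000
After event 3: A_seq=1000 A_ack=2390 B_seq=2390 B_ack=1000
After event 4: A_seq=1114 A_ack=2390 B_seq=2390 B_ack=1114
After event 5: A_seq=1275 A_ack=2390 B_seq=2390 B_ack=1275

1275 2390 2390 1275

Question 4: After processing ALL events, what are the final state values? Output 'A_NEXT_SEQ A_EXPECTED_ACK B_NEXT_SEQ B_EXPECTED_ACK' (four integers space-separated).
Answer: 1289 2390 2390 1289

Derivation:
After event 0: A_seq=1000 A_ack=2147 B_seq=2147 B_ack=1000
After event 1: A_seq=1000 A_ack=2147 B_seq=2325 B_ack=1000
After event 2: A_seq=1000 A_ack=2147 B_seq=2390 B_ack=1000
After event 3: A_seq=1000 A_ack=2390 B_seq=2390 B_ack=1000
After event 4: A_seq=1114 A_ack=2390 B_seq=2390 B_ack=1114
After event 5: A_seq=1275 A_ack=2390 B_seq=2390 B_ack=1275
After event 6: A_seq=1289 A_ack=2390 B_seq=2390 B_ack=1289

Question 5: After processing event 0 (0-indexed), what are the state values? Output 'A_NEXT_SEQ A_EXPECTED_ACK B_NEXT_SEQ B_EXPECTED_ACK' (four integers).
After event 0: A_seq=1000 A_ack=2147 B_seq=2147 B_ack=1000

1000 2147 2147 1000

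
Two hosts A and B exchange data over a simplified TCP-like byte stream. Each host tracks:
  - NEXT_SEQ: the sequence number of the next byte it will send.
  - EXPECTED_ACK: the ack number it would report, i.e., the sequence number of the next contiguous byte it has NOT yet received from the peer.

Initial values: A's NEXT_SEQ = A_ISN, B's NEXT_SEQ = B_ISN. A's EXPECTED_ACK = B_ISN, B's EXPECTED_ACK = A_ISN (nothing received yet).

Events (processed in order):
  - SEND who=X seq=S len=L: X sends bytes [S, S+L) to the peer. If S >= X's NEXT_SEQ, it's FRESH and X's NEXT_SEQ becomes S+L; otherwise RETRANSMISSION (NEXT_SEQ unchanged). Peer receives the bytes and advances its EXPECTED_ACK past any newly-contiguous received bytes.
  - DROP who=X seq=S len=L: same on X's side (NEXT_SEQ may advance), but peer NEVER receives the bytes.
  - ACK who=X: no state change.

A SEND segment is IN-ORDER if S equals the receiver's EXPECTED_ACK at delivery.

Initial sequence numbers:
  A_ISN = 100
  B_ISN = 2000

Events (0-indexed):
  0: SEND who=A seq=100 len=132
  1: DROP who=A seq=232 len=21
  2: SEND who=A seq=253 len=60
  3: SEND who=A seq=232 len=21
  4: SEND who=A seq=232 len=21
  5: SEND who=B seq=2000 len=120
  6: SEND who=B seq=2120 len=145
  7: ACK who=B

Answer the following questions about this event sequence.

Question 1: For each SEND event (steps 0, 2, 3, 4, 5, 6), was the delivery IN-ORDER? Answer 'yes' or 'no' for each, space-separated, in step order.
Answer: yes no yes no yes yes

Derivation:
Step 0: SEND seq=100 -> in-order
Step 2: SEND seq=253 -> out-of-order
Step 3: SEND seq=232 -> in-order
Step 4: SEND seq=232 -> out-of-order
Step 5: SEND seq=2000 -> in-order
Step 6: SEND seq=2120 -> in-order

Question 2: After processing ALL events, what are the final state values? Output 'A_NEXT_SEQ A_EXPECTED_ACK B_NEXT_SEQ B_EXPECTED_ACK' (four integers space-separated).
After event 0: A_seq=232 A_ack=2000 B_seq=2000 B_ack=232
After event 1: A_seq=253 A_ack=2000 B_seq=2000 B_ack=232
After event 2: A_seq=313 A_ack=2000 B_seq=2000 B_ack=232
After event 3: A_seq=313 A_ack=2000 B_seq=2000 B_ack=313
After event 4: A_seq=313 A_ack=2000 B_seq=2000 B_ack=313
After event 5: A_seq=313 A_ack=2120 B_seq=2120 B_ack=313
After event 6: A_seq=313 A_ack=2265 B_seq=2265 B_ack=313
After event 7: A_seq=313 A_ack=2265 B_seq=2265 B_ack=313

Answer: 313 2265 2265 313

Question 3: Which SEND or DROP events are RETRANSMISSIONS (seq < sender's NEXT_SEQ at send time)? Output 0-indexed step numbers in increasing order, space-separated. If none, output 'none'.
Answer: 3 4

Derivation:
Step 0: SEND seq=100 -> fresh
Step 1: DROP seq=232 -> fresh
Step 2: SEND seq=253 -> fresh
Step 3: SEND seq=232 -> retransmit
Step 4: SEND seq=232 -> retransmit
Step 5: SEND seq=2000 -> fresh
Step 6: SEND seq=2120 -> fresh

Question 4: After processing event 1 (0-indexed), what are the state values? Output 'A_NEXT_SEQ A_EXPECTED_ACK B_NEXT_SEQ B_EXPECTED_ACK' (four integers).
After event 0: A_seq=232 A_ack=2000 B_seq=2000 B_ack=232
After event 1: A_seq=253 A_ack=2000 B_seq=2000 B_ack=232

253 2000 2000 232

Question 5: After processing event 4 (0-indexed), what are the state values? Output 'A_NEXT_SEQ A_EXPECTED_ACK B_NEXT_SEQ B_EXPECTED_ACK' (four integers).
After event 0: A_seq=232 A_ack=2000 B_seq=2000 B_ack=232
After event 1: A_seq=253 A_ack=2000 B_seq=2000 B_ack=232
After event 2: A_seq=313 A_ack=2000 B_seq=2000 B_ack=232
After event 3: A_seq=313 A_ack=2000 B_seq=2000 B_ack=313
After event 4: A_seq=313 A_ack=2000 B_seq=2000 B_ack=313

313 2000 2000 313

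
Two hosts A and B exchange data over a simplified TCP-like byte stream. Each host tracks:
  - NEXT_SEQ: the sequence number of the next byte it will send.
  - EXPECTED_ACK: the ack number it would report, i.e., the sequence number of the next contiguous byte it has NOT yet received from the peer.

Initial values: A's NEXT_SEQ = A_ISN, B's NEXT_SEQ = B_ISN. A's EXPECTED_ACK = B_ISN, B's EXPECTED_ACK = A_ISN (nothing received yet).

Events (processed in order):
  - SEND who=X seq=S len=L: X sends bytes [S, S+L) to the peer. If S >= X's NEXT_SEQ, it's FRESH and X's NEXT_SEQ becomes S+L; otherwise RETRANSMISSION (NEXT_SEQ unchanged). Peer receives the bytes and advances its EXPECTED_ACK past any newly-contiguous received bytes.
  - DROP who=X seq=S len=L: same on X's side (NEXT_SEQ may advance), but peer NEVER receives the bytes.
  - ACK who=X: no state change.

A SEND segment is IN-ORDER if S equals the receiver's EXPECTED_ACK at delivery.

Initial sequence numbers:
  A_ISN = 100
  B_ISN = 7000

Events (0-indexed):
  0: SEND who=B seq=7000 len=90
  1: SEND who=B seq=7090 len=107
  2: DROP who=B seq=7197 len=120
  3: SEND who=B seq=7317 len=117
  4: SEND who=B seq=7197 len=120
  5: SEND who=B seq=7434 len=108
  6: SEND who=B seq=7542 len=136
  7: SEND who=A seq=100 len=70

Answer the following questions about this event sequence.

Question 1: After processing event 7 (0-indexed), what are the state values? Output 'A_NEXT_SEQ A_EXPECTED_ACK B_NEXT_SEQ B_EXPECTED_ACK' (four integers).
After event 0: A_seq=100 A_ack=7090 B_seq=7090 B_ack=100
After event 1: A_seq=100 A_ack=7197 B_seq=7197 B_ack=100
After event 2: A_seq=100 A_ack=7197 B_seq=7317 B_ack=100
After event 3: A_seq=100 A_ack=7197 B_seq=7434 B_ack=100
After event 4: A_seq=100 A_ack=7434 B_seq=7434 B_ack=100
After event 5: A_seq=100 A_ack=7542 B_seq=7542 B_ack=100
After event 6: A_seq=100 A_ack=7678 B_seq=7678 B_ack=100
After event 7: A_seq=170 A_ack=7678 B_seq=7678 B_ack=170

170 7678 7678 170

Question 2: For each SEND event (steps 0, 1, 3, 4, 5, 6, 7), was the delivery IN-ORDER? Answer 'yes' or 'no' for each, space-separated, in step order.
Step 0: SEND seq=7000 -> in-order
Step 1: SEND seq=7090 -> in-order
Step 3: SEND seq=7317 -> out-of-order
Step 4: SEND seq=7197 -> in-order
Step 5: SEND seq=7434 -> in-order
Step 6: SEND seq=7542 -> in-order
Step 7: SEND seq=100 -> in-order

Answer: yes yes no yes yes yes yes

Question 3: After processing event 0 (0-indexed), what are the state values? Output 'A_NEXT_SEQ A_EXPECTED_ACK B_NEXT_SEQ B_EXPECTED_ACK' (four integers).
After event 0: A_seq=100 A_ack=7090 B_seq=7090 B_ack=100

100 7090 7090 100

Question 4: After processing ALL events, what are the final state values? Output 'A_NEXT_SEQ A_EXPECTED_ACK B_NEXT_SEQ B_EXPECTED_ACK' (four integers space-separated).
Answer: 170 7678 7678 170

Derivation:
After event 0: A_seq=100 A_ack=7090 B_seq=7090 B_ack=100
After event 1: A_seq=100 A_ack=7197 B_seq=7197 B_ack=100
After event 2: A_seq=100 A_ack=7197 B_seq=7317 B_ack=100
After event 3: A_seq=100 A_ack=7197 B_seq=7434 B_ack=100
After event 4: A_seq=100 A_ack=7434 B_seq=7434 B_ack=100
After event 5: A_seq=100 A_ack=7542 B_seq=7542 B_ack=100
After event 6: A_seq=100 A_ack=7678 B_seq=7678 B_ack=100
After event 7: A_seq=170 A_ack=7678 B_seq=7678 B_ack=170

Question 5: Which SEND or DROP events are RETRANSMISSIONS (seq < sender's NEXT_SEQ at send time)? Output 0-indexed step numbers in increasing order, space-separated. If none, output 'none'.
Step 0: SEND seq=7000 -> fresh
Step 1: SEND seq=7090 -> fresh
Step 2: DROP seq=7197 -> fresh
Step 3: SEND seq=7317 -> fresh
Step 4: SEND seq=7197 -> retransmit
Step 5: SEND seq=7434 -> fresh
Step 6: SEND seq=7542 -> fresh
Step 7: SEND seq=100 -> fresh

Answer: 4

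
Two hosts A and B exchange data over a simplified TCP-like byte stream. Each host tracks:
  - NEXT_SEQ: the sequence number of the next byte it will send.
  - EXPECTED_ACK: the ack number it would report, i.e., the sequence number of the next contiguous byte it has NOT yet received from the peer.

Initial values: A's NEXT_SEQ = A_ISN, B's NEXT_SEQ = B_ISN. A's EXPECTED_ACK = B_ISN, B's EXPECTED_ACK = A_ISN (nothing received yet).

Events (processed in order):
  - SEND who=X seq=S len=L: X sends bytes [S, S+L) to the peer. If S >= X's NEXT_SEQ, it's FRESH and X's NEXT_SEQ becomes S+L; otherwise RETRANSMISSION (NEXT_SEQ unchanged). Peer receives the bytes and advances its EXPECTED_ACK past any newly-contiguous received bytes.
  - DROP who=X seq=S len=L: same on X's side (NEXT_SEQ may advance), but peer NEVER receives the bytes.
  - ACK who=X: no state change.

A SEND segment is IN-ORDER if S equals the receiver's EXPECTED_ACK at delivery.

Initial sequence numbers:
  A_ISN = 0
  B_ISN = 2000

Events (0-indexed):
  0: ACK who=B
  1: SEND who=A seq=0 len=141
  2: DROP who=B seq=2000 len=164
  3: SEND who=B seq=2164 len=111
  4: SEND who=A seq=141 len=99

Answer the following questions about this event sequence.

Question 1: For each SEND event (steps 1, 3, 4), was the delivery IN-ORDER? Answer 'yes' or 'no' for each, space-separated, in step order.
Answer: yes no yes

Derivation:
Step 1: SEND seq=0 -> in-order
Step 3: SEND seq=2164 -> out-of-order
Step 4: SEND seq=141 -> in-order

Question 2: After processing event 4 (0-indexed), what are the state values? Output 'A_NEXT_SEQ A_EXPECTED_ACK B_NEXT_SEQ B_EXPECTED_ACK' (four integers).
After event 0: A_seq=0 A_ack=2000 B_seq=2000 B_ack=0
After event 1: A_seq=141 A_ack=2000 B_seq=2000 B_ack=141
After event 2: A_seq=141 A_ack=2000 B_seq=2164 B_ack=141
After event 3: A_seq=141 A_ack=2000 B_seq=2275 B_ack=141
After event 4: A_seq=240 A_ack=2000 B_seq=2275 B_ack=240

240 2000 2275 240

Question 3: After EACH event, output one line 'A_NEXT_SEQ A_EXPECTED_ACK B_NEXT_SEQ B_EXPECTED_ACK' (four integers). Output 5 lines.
0 2000 2000 0
141 2000 2000 141
141 2000 2164 141
141 2000 2275 141
240 2000 2275 240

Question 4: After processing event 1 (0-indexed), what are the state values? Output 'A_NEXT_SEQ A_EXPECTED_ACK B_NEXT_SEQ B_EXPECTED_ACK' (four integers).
After event 0: A_seq=0 A_ack=2000 B_seq=2000 B_ack=0
After event 1: A_seq=141 A_ack=2000 B_seq=2000 B_ack=141

141 2000 2000 141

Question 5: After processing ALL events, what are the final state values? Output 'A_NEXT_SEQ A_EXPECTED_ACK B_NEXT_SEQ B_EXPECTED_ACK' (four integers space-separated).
Answer: 240 2000 2275 240

Derivation:
After event 0: A_seq=0 A_ack=2000 B_seq=2000 B_ack=0
After event 1: A_seq=141 A_ack=2000 B_seq=2000 B_ack=141
After event 2: A_seq=141 A_ack=2000 B_seq=2164 B_ack=141
After event 3: A_seq=141 A_ack=2000 B_seq=2275 B_ack=141
After event 4: A_seq=240 A_ack=2000 B_seq=2275 B_ack=240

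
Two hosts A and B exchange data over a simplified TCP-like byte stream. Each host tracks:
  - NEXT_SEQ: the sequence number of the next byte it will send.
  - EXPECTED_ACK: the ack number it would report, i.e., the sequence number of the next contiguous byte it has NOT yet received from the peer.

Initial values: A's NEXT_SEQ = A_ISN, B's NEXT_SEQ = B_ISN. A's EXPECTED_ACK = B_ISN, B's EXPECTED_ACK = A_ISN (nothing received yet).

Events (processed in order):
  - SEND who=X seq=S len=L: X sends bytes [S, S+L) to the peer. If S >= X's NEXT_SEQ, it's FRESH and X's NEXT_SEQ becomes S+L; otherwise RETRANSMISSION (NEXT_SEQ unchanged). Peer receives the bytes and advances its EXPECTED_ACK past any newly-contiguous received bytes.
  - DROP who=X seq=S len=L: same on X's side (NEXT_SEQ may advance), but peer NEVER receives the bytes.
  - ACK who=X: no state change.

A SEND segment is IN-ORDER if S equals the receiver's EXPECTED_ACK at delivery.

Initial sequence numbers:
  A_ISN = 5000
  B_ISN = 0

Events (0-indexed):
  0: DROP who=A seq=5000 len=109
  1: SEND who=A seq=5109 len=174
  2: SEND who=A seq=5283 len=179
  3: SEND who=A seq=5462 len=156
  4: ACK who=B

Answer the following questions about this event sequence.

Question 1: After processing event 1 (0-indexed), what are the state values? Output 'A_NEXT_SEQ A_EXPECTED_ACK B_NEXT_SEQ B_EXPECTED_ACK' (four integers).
After event 0: A_seq=5109 A_ack=0 B_seq=0 B_ack=5000
After event 1: A_seq=5283 A_ack=0 B_seq=0 B_ack=5000

5283 0 0 5000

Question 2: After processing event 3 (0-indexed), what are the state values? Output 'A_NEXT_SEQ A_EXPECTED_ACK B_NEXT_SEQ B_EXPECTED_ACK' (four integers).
After event 0: A_seq=5109 A_ack=0 B_seq=0 B_ack=5000
After event 1: A_seq=5283 A_ack=0 B_seq=0 B_ack=5000
After event 2: A_seq=5462 A_ack=0 B_seq=0 B_ack=5000
After event 3: A_seq=5618 A_ack=0 B_seq=0 B_ack=5000

5618 0 0 5000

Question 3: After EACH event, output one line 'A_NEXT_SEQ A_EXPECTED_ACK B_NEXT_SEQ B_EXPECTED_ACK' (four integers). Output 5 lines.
5109 0 0 5000
5283 0 0 5000
5462 0 0 5000
5618 0 0 5000
5618 0 0 5000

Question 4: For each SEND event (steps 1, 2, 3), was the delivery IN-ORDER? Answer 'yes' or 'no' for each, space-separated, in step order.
Answer: no no no

Derivation:
Step 1: SEND seq=5109 -> out-of-order
Step 2: SEND seq=5283 -> out-of-order
Step 3: SEND seq=5462 -> out-of-order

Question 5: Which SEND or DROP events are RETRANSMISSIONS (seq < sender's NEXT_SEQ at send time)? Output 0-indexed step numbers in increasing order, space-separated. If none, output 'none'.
Answer: none

Derivation:
Step 0: DROP seq=5000 -> fresh
Step 1: SEND seq=5109 -> fresh
Step 2: SEND seq=5283 -> fresh
Step 3: SEND seq=5462 -> fresh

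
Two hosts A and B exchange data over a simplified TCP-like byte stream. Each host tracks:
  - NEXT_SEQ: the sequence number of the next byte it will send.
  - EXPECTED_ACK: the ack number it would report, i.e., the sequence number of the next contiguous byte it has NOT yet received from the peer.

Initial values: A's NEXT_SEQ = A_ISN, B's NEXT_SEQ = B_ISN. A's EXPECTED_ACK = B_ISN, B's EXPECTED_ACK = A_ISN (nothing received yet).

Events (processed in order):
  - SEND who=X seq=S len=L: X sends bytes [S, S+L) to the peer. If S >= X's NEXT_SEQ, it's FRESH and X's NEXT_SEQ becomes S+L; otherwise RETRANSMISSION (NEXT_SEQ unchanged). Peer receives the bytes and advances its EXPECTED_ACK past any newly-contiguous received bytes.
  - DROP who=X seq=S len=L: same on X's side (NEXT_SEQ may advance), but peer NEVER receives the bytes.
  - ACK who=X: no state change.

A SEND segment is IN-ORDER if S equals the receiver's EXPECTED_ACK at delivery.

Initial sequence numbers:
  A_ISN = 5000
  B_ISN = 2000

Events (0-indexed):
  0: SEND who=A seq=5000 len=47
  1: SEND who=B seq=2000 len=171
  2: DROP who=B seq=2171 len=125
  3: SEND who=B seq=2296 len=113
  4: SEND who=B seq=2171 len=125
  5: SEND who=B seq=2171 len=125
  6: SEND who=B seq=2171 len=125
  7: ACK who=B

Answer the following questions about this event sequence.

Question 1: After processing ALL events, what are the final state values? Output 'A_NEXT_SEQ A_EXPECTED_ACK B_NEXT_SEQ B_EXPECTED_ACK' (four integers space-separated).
Answer: 5047 2409 2409 5047

Derivation:
After event 0: A_seq=5047 A_ack=2000 B_seq=2000 B_ack=5047
After event 1: A_seq=5047 A_ack=2171 B_seq=2171 B_ack=5047
After event 2: A_seq=5047 A_ack=2171 B_seq=2296 B_ack=5047
After event 3: A_seq=5047 A_ack=2171 B_seq=2409 B_ack=5047
After event 4: A_seq=5047 A_ack=2409 B_seq=2409 B_ack=5047
After event 5: A_seq=5047 A_ack=2409 B_seq=2409 B_ack=5047
After event 6: A_seq=5047 A_ack=2409 B_seq=2409 B_ack=5047
After event 7: A_seq=5047 A_ack=2409 B_seq=2409 B_ack=5047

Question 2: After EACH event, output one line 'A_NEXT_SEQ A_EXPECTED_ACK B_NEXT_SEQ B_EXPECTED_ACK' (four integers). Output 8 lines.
5047 2000 2000 5047
5047 2171 2171 5047
5047 2171 2296 5047
5047 2171 2409 5047
5047 2409 2409 5047
5047 2409 2409 5047
5047 2409 2409 5047
5047 2409 2409 5047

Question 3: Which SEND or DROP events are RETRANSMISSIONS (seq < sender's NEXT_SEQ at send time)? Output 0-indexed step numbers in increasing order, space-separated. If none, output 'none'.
Answer: 4 5 6

Derivation:
Step 0: SEND seq=5000 -> fresh
Step 1: SEND seq=2000 -> fresh
Step 2: DROP seq=2171 -> fresh
Step 3: SEND seq=2296 -> fresh
Step 4: SEND seq=2171 -> retransmit
Step 5: SEND seq=2171 -> retransmit
Step 6: SEND seq=2171 -> retransmit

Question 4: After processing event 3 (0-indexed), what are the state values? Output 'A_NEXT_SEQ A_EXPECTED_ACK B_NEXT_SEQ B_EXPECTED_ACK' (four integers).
After event 0: A_seq=5047 A_ack=2000 B_seq=2000 B_ack=5047
After event 1: A_seq=5047 A_ack=2171 B_seq=2171 B_ack=5047
After event 2: A_seq=5047 A_ack=2171 B_seq=2296 B_ack=5047
After event 3: A_seq=5047 A_ack=2171 B_seq=2409 B_ack=5047

5047 2171 2409 5047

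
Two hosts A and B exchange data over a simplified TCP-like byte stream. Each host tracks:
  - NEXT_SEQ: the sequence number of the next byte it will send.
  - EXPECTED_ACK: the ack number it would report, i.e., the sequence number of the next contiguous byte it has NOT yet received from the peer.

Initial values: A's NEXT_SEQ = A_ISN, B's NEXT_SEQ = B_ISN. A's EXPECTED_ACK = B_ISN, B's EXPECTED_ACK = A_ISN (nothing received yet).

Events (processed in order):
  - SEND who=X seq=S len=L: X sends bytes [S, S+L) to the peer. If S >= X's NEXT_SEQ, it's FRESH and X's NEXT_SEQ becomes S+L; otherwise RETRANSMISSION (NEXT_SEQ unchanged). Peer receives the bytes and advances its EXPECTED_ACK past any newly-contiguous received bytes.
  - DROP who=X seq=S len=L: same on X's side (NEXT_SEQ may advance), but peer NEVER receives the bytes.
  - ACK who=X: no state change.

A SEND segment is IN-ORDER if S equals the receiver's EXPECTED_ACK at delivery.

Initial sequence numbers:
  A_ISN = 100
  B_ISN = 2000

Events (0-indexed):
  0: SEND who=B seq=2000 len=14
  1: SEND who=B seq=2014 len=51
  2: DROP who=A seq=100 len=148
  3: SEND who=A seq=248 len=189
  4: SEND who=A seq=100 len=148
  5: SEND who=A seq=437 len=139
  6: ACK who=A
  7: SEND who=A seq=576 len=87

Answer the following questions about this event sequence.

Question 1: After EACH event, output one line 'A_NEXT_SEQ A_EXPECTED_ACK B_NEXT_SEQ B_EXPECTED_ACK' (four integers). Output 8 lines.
100 2014 2014 100
100 2065 2065 100
248 2065 2065 100
437 2065 2065 100
437 2065 2065 437
576 2065 2065 576
576 2065 2065 576
663 2065 2065 663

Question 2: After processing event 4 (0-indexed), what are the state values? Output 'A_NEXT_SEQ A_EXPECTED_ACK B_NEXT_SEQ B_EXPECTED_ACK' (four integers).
After event 0: A_seq=100 A_ack=2014 B_seq=2014 B_ack=100
After event 1: A_seq=100 A_ack=2065 B_seq=2065 B_ack=100
After event 2: A_seq=248 A_ack=2065 B_seq=2065 B_ack=100
After event 3: A_seq=437 A_ack=2065 B_seq=2065 B_ack=100
After event 4: A_seq=437 A_ack=2065 B_seq=2065 B_ack=437

437 2065 2065 437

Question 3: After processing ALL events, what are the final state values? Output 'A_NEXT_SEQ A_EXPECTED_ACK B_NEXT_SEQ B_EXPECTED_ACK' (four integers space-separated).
Answer: 663 2065 2065 663

Derivation:
After event 0: A_seq=100 A_ack=2014 B_seq=2014 B_ack=100
After event 1: A_seq=100 A_ack=2065 B_seq=2065 B_ack=100
After event 2: A_seq=248 A_ack=2065 B_seq=2065 B_ack=100
After event 3: A_seq=437 A_ack=2065 B_seq=2065 B_ack=100
After event 4: A_seq=437 A_ack=2065 B_seq=2065 B_ack=437
After event 5: A_seq=576 A_ack=2065 B_seq=2065 B_ack=576
After event 6: A_seq=576 A_ack=2065 B_seq=2065 B_ack=576
After event 7: A_seq=663 A_ack=2065 B_seq=2065 B_ack=663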